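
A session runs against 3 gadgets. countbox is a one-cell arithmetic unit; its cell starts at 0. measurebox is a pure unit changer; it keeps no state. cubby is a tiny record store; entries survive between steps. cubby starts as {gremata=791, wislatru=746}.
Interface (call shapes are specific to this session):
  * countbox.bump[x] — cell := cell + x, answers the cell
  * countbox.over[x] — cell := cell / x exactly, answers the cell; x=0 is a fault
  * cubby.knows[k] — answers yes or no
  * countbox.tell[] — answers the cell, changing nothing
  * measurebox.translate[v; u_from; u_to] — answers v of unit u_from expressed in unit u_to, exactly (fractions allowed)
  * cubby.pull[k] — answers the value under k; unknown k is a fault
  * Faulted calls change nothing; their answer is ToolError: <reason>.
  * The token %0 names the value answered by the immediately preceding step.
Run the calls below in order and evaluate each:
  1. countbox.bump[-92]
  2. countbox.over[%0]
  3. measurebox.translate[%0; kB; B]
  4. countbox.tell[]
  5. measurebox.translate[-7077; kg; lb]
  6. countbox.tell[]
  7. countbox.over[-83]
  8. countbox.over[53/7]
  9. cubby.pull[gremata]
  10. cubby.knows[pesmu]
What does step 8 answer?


Answer: -7/4399

Derivation:
// countbox.bump(x→-92) : -92
// countbox.over(x→%0) : 1
// measurebox.translate(v→%0, u_from→kB, u_to→B) : 1000
// countbox.tell() : 1
// measurebox.translate(v→-7077, u_from→kg, u_to→lb) : -101100000000/6479891
// countbox.tell() : 1
// countbox.over(x→-83) : -1/83
// countbox.over(x→53/7) : -7/4399
// cubby.pull(k→gremata) : 791
// cubby.knows(k→pesmu) : no


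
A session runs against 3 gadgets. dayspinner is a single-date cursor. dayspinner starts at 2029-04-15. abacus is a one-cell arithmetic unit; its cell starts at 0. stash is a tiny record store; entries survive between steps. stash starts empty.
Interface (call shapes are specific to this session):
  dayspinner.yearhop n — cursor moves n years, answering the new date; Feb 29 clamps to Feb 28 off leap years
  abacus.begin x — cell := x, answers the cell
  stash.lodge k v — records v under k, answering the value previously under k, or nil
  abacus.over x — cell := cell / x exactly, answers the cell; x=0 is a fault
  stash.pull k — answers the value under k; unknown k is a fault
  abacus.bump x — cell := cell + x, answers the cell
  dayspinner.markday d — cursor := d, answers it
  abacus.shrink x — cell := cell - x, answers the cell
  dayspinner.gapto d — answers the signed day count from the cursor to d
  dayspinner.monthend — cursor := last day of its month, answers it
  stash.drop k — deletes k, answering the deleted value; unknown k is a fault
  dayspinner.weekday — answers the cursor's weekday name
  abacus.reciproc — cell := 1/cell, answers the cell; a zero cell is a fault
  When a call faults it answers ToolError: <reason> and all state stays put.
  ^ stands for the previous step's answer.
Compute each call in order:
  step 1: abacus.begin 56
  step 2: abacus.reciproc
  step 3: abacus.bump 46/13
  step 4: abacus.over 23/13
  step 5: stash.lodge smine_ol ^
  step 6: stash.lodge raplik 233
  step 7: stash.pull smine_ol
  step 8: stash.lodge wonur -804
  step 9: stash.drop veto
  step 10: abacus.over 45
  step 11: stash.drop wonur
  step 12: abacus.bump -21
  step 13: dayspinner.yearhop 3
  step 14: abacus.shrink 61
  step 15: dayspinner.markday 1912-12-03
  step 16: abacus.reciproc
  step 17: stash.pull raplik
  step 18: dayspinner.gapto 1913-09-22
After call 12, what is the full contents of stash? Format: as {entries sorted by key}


>> abacus.begin(x='56')
<< 56
>> abacus.reciproc()
<< 1/56
>> abacus.bump(x='46/13')
<< 2589/728
>> abacus.over(x='23/13')
<< 2589/1288
>> stash.lodge(k='smine_ol', v='^')
<< nil
>> stash.lodge(k='raplik', v='233')
<< nil
>> stash.pull(k='smine_ol')
<< 2589/1288
>> stash.lodge(k='wonur', v='-804')
<< nil
>> stash.drop(k='veto')
<< ToolError: no such key veto
>> abacus.over(x='45')
<< 863/19320
>> stash.drop(k='wonur')
<< -804
>> abacus.bump(x='-21')
<< -404857/19320
>> dayspinner.yearhop(n='3')
<< 2032-04-15
>> abacus.shrink(x='61')
<< -1583377/19320
>> dayspinner.markday(d='1912-12-03')
<< 1912-12-03
>> abacus.reciproc()
<< -19320/1583377
>> stash.pull(k='raplik')
<< 233
>> dayspinner.gapto(d='1913-09-22')
<< 293

Answer: {raplik=233, smine_ol=2589/1288}


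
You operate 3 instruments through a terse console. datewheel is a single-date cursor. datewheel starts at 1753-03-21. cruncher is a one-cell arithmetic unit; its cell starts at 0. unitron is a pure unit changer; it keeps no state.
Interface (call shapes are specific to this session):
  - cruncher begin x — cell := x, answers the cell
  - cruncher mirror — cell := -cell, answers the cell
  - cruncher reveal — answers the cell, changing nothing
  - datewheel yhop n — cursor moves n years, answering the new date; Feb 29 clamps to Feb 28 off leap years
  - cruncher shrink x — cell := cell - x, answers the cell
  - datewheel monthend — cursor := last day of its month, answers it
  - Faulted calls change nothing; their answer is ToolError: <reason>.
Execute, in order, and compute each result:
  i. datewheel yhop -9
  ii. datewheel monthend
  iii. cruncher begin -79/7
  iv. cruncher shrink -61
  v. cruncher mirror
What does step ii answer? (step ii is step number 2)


Answer: 1744-03-31

Derivation:
-- datewheel yhop(-9) : 1744-03-21
-- datewheel monthend() : 1744-03-31
-- cruncher begin(-79/7) : -79/7
-- cruncher shrink(-61) : 348/7
-- cruncher mirror() : -348/7


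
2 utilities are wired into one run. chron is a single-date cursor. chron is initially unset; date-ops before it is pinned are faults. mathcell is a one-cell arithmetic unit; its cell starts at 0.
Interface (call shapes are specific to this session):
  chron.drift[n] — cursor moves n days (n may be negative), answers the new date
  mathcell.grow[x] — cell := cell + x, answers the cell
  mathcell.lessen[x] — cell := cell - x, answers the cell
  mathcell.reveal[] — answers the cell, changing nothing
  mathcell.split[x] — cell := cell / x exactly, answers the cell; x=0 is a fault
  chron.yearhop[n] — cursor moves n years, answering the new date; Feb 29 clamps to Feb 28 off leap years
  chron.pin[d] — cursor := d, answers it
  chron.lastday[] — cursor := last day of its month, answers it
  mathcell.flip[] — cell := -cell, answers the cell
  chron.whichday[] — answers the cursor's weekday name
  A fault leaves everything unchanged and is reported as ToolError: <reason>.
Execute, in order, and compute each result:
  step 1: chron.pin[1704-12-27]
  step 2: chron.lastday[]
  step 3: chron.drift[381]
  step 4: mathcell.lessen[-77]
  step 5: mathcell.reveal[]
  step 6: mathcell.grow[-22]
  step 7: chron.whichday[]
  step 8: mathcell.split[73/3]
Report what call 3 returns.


Answer: 1706-01-16

Derivation:
>> chron.pin(d: 1704-12-27)
<< 1704-12-27
>> chron.lastday()
<< 1704-12-31
>> chron.drift(n: 381)
<< 1706-01-16
>> mathcell.lessen(x: -77)
<< 77
>> mathcell.reveal()
<< 77
>> mathcell.grow(x: -22)
<< 55
>> chron.whichday()
<< Saturday
>> mathcell.split(x: 73/3)
<< 165/73


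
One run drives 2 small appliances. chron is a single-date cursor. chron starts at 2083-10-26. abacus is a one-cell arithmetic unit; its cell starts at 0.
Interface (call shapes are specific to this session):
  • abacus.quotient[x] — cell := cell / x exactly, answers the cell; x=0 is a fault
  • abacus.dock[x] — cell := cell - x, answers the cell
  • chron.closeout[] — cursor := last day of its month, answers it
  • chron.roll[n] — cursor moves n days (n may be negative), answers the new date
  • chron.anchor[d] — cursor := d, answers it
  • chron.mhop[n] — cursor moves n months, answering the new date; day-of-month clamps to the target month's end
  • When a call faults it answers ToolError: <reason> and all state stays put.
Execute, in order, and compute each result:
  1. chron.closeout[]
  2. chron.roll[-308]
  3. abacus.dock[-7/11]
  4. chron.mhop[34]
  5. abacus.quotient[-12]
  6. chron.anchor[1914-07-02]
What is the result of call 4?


Answer: 2085-10-27

Derivation:
CALL chron.closeout[]
RET  2083-10-31
CALL chron.roll[n: -308]
RET  2082-12-27
CALL abacus.dock[x: -7/11]
RET  7/11
CALL chron.mhop[n: 34]
RET  2085-10-27
CALL abacus.quotient[x: -12]
RET  -7/132
CALL chron.anchor[d: 1914-07-02]
RET  1914-07-02


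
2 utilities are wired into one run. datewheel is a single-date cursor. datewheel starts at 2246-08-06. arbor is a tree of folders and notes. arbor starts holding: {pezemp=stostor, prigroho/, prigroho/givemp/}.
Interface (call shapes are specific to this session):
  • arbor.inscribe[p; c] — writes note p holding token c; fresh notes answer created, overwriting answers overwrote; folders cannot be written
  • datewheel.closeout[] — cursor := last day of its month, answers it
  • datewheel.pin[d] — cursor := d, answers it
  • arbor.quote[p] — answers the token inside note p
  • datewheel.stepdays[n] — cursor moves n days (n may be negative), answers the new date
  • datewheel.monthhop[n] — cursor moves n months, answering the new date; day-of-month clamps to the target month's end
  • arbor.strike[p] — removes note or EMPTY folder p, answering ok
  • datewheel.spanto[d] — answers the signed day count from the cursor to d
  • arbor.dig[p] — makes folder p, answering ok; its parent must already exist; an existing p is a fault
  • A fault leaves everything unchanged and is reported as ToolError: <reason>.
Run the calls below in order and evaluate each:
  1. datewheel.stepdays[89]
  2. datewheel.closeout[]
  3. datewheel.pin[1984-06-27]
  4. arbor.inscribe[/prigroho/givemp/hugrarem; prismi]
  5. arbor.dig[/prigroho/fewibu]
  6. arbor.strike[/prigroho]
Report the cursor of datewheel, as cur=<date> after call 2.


% datewheel.stepdays 89
  2246-11-03
% datewheel.closeout
  2246-11-30
% datewheel.pin 1984-06-27
  1984-06-27
% arbor.inscribe /prigroho/givemp/hugrarem prismi
  created
% arbor.dig /prigroho/fewibu
  ok
% arbor.strike /prigroho
  ToolError: not empty

Answer: cur=2246-11-30


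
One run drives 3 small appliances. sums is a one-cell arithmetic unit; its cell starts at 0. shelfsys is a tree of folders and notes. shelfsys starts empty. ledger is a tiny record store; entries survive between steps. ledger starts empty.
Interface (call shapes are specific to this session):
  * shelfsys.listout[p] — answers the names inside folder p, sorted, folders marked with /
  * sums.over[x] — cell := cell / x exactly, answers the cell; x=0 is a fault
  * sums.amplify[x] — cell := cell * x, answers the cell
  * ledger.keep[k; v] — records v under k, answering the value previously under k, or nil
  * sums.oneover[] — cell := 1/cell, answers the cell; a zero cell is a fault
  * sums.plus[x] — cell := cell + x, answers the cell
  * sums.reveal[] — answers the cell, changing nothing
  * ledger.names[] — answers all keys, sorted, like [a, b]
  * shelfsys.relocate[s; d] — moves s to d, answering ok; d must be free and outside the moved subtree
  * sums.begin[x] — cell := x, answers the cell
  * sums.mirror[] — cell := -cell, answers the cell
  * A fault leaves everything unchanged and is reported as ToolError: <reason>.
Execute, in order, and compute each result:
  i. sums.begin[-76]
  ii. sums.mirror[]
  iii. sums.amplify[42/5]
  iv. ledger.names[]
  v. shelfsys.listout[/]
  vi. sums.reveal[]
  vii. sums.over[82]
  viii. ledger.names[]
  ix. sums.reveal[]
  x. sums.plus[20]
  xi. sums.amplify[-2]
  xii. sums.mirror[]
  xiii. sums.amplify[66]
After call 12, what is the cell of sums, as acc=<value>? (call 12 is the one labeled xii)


Answer: acc=11392/205

Derivation:
% sums.begin x='-76'
= -76
% sums.mirror
= 76
% sums.amplify x='42/5'
= 3192/5
% ledger.names
= []
% shelfsys.listout p='/'
= []
% sums.reveal
= 3192/5
% sums.over x='82'
= 1596/205
% ledger.names
= []
% sums.reveal
= 1596/205
% sums.plus x='20'
= 5696/205
% sums.amplify x='-2'
= -11392/205
% sums.mirror
= 11392/205
% sums.amplify x='66'
= 751872/205


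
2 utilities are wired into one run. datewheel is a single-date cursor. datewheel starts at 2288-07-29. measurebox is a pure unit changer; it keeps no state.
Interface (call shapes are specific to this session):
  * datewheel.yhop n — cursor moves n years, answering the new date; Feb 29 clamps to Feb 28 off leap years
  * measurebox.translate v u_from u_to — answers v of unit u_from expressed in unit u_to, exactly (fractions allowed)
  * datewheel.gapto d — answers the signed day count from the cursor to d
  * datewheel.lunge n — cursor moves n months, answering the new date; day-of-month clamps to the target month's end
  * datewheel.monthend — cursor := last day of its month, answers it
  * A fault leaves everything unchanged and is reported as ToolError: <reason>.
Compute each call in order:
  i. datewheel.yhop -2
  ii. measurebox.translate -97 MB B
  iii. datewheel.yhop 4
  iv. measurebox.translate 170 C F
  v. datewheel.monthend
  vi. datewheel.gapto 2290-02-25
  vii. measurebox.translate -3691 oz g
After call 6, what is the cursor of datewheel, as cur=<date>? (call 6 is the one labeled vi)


Answer: cur=2290-07-31

Derivation:
$ datewheel.yhop n=-2
  2286-07-29
$ measurebox.translate v=-97 u_from=MB u_to=B
  -97000000
$ datewheel.yhop n=4
  2290-07-29
$ measurebox.translate v=170 u_from=C u_to=F
  338
$ datewheel.monthend
  2290-07-31
$ datewheel.gapto d=2290-02-25
  -156
$ measurebox.translate v=-3691 u_from=oz u_to=g
  -167420943767/1600000


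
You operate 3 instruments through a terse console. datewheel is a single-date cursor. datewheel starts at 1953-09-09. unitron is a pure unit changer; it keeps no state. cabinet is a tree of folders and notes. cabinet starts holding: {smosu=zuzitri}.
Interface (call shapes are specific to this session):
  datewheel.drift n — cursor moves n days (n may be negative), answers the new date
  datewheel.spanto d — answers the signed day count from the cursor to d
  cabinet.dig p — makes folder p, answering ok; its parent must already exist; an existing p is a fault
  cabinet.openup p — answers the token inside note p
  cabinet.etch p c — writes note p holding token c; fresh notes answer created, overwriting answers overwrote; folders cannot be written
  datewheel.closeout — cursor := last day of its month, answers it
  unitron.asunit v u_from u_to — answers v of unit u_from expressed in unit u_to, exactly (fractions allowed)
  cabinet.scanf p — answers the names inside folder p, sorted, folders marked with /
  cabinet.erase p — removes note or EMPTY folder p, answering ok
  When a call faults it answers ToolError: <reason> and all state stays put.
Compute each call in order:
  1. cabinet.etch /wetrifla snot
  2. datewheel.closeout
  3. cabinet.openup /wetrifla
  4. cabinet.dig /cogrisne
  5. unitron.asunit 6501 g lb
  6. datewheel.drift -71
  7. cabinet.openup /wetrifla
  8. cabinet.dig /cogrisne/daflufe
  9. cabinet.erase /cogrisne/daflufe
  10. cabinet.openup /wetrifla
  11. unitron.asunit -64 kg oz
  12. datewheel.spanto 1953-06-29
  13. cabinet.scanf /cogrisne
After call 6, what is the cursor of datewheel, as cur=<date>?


Answer: cur=1953-07-21

Derivation:
% etch p: /wetrifla c: snot
[out] created
% closeout
[out] 1953-09-30
% openup p: /wetrifla
[out] snot
% dig p: /cogrisne
[out] ok
% asunit v: 6501 u_from: g u_to: lb
[out] 59100000/4123567
% drift n: -71
[out] 1953-07-21
% openup p: /wetrifla
[out] snot
% dig p: /cogrisne/daflufe
[out] ok
% erase p: /cogrisne/daflufe
[out] ok
% openup p: /wetrifla
[out] snot
% asunit v: -64 u_from: kg u_to: oz
[out] -102400000000/45359237
% spanto d: 1953-06-29
[out] -22
% scanf p: /cogrisne
[out] []


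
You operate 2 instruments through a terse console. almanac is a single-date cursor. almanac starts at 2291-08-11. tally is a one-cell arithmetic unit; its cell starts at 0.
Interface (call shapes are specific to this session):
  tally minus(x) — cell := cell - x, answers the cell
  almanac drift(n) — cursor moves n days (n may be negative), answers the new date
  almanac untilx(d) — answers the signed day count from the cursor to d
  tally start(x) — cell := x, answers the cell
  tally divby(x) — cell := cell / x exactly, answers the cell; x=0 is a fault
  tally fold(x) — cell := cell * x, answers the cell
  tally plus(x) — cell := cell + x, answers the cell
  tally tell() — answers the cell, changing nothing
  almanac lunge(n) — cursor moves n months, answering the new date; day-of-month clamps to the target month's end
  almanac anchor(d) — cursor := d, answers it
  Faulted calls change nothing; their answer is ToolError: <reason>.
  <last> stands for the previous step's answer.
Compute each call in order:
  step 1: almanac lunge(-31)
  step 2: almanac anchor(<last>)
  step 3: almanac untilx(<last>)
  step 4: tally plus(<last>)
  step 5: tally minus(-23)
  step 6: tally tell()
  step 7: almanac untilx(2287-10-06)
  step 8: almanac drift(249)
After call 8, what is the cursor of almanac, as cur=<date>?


Answer: cur=2289-09-17

Derivation:
Next I call almanac lunge(n: -31), yielding 2289-01-11.
Then almanac anchor(d: <last>), which returns 2289-01-11.
Next I call almanac untilx(d: <last>), → 0.
Then tally plus(x: <last>), — result: 0.
Now I run tally minus(x: -23), which returns 23.
I run tally tell(), → 23.
Calling almanac untilx(d: 2287-10-06), yielding -463.
Then almanac drift(n: 249), and get 2289-09-17.


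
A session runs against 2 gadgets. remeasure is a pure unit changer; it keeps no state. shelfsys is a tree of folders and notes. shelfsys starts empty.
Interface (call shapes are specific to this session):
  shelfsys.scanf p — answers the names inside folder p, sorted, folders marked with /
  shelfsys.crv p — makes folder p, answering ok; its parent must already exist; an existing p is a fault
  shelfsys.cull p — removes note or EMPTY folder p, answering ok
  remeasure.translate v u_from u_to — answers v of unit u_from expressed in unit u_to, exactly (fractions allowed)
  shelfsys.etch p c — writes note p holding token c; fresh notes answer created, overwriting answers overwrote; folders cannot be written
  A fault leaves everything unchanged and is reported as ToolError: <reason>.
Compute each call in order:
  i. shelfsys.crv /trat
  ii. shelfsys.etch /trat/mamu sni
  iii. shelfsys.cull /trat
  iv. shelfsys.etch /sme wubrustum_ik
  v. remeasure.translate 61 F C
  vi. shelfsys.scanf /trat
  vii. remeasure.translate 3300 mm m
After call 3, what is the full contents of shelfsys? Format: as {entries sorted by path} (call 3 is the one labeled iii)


Answer: {trat/, trat/mamu=sni}

Derivation:
·→ shelfsys.crv(p='/trat')
·← ok
·→ shelfsys.etch(p='/trat/mamu', c='sni')
·← created
·→ shelfsys.cull(p='/trat')
·← ToolError: not empty
·→ shelfsys.etch(p='/sme', c='wubrustum_ik')
·← created
·→ remeasure.translate(v='61', u_from='F', u_to='C')
·← 145/9
·→ shelfsys.scanf(p='/trat')
·← [mamu]
·→ remeasure.translate(v='3300', u_from='mm', u_to='m')
·← 33/10


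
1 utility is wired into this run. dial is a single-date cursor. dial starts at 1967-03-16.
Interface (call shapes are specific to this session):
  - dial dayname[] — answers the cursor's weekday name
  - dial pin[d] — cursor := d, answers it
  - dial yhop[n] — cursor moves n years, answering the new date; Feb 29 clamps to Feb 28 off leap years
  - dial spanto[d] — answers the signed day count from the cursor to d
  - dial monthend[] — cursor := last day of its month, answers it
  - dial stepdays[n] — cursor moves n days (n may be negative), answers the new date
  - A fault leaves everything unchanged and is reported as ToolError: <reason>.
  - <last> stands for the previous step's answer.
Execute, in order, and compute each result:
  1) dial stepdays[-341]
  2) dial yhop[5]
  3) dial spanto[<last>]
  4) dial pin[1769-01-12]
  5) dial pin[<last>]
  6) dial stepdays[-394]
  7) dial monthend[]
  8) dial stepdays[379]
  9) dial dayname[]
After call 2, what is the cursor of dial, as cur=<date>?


Answer: cur=1971-04-09

Derivation:
>>> dial stepdays n='-341'
[out] 1966-04-09
>>> dial yhop n='5'
[out] 1971-04-09
>>> dial spanto d='<last>'
[out] 0
>>> dial pin d='1769-01-12'
[out] 1769-01-12
>>> dial pin d='<last>'
[out] 1769-01-12
>>> dial stepdays n='-394'
[out] 1767-12-15
>>> dial monthend
[out] 1767-12-31
>>> dial stepdays n='379'
[out] 1769-01-13
>>> dial dayname
[out] Friday


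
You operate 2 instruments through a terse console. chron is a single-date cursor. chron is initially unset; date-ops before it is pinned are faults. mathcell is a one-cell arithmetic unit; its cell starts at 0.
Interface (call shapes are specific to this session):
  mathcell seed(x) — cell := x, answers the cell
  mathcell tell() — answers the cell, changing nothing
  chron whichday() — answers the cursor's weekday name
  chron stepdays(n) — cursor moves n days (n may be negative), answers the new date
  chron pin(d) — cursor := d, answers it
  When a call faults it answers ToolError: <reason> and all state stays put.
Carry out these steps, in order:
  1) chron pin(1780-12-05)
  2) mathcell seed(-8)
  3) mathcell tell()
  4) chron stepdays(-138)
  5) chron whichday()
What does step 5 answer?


Answer: Thursday

Derivation:
Act: chron pin[d: 1780-12-05]
Obs: 1780-12-05
Act: mathcell seed[x: -8]
Obs: -8
Act: mathcell tell[]
Obs: -8
Act: chron stepdays[n: -138]
Obs: 1780-07-20
Act: chron whichday[]
Obs: Thursday


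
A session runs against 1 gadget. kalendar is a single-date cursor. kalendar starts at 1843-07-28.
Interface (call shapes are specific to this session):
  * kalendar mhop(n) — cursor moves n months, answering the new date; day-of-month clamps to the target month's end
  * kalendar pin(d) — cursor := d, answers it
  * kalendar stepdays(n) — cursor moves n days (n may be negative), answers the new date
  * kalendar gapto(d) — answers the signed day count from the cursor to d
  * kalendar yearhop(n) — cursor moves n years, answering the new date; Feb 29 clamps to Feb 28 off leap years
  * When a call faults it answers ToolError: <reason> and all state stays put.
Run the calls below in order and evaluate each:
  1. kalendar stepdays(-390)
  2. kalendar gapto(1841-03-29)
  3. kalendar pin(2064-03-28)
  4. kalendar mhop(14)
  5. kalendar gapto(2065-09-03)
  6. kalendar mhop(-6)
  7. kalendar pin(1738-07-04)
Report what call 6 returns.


Answer: 2064-11-28

Derivation:
Then kalendar stepdays passing n='-390', giving 1842-07-03.
Using kalendar gapto passing d='1841-03-29', and observe -461.
I call kalendar pin passing d='2064-03-28', and get 2064-03-28.
I try kalendar mhop passing n='14', which returns 2065-05-28.
I invoke kalendar gapto passing d='2065-09-03', and see 98.
Then kalendar mhop passing n='-6', and observe 2064-11-28.
I invoke kalendar pin passing d='1738-07-04', which returns 1738-07-04.


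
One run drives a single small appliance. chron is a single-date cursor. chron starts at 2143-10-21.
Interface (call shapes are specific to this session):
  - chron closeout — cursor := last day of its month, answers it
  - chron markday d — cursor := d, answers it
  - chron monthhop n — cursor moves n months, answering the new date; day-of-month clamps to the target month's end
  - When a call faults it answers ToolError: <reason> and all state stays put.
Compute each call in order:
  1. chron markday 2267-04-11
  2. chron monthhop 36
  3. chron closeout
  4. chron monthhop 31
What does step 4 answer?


Do: chron markday[d→2267-04-11]
See: 2267-04-11
Do: chron monthhop[n→36]
See: 2270-04-11
Do: chron closeout[]
See: 2270-04-30
Do: chron monthhop[n→31]
See: 2272-11-30

Answer: 2272-11-30


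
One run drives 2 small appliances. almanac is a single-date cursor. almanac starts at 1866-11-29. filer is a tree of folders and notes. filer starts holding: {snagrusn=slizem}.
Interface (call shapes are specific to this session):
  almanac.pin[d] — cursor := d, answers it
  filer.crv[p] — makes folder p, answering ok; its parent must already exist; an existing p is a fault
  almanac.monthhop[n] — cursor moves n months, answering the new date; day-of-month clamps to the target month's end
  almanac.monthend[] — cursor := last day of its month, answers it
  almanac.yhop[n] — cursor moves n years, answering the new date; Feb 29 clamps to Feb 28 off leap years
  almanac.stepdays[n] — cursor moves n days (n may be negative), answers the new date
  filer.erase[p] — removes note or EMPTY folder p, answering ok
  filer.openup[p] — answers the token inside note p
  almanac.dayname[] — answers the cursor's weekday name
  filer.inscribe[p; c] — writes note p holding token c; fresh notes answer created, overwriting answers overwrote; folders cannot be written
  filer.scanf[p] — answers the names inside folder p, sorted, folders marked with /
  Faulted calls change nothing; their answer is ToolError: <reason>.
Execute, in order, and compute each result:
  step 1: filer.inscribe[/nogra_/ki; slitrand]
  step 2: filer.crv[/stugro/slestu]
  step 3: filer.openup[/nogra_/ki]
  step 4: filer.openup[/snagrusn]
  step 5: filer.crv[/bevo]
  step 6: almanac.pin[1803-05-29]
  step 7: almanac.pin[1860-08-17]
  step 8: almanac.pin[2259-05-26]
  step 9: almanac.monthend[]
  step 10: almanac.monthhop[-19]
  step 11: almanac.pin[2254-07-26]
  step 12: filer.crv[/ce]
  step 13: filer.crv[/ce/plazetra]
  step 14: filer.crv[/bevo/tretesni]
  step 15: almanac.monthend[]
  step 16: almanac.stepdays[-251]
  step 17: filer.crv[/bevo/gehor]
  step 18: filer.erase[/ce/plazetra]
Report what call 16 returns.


Answer: 2253-11-22

Derivation:
-> inscribe(p='/nogra_/ki', c='slitrand')
<- ToolError: no parent
-> crv(p='/stugro/slestu')
<- ToolError: no parent
-> openup(p='/nogra_/ki')
<- ToolError: not found
-> openup(p='/snagrusn')
<- slizem
-> crv(p='/bevo')
<- ok
-> pin(d='1803-05-29')
<- 1803-05-29
-> pin(d='1860-08-17')
<- 1860-08-17
-> pin(d='2259-05-26')
<- 2259-05-26
-> monthend()
<- 2259-05-31
-> monthhop(n='-19')
<- 2257-10-31
-> pin(d='2254-07-26')
<- 2254-07-26
-> crv(p='/ce')
<- ok
-> crv(p='/ce/plazetra')
<- ok
-> crv(p='/bevo/tretesni')
<- ok
-> monthend()
<- 2254-07-31
-> stepdays(n='-251')
<- 2253-11-22
-> crv(p='/bevo/gehor')
<- ok
-> erase(p='/ce/plazetra')
<- ok


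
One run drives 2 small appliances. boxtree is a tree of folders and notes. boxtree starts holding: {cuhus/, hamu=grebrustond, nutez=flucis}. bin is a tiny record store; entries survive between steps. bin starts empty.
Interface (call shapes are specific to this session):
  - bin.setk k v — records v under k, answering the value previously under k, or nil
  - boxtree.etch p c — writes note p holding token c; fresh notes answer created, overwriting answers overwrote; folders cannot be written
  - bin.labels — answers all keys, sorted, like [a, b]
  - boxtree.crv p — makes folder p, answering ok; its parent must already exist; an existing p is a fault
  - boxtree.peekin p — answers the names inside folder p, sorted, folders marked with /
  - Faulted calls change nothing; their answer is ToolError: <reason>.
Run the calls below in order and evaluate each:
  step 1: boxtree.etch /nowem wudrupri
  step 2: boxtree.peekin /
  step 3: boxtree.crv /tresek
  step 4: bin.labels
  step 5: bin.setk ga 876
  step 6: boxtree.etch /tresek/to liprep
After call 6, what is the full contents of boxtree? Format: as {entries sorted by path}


·→ etch(/nowem, wudrupri)
·← created
·→ peekin(/)
·← [cuhus/, hamu, nowem, nutez]
·→ crv(/tresek)
·← ok
·→ labels()
·← []
·→ setk(ga, 876)
·← nil
·→ etch(/tresek/to, liprep)
·← created

Answer: {cuhus/, hamu=grebrustond, nowem=wudrupri, nutez=flucis, tresek/, tresek/to=liprep}


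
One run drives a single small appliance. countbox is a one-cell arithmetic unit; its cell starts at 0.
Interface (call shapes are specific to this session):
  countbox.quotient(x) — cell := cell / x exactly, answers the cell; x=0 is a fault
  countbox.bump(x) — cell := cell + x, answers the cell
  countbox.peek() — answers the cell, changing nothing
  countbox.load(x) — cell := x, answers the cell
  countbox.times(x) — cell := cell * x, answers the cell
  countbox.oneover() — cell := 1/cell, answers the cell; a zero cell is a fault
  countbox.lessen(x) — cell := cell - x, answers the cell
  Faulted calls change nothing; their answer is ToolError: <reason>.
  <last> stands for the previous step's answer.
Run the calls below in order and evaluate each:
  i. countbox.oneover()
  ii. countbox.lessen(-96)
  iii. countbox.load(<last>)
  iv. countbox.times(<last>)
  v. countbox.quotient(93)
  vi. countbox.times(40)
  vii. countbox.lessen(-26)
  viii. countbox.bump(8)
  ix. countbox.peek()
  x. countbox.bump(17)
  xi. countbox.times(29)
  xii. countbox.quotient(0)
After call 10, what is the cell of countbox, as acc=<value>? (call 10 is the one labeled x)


Invoking countbox.oneover(), → ToolError: reciprocal of zero.
I try countbox.lessen(x='-96'), and get 96.
Next I call countbox.load(x='<last>'), → 96.
I use countbox.times(x='<last>'), → 9216.
Invoking countbox.quotient(x='93'), → 3072/31.
I call countbox.times(x='40'), → 122880/31.
Then countbox.lessen(x='-26'), — result: 123686/31.
I call countbox.bump(x='8'): 123934/31.
Using countbox.peek(), yielding 123934/31.
I invoke countbox.bump(x='17'), which returns 124461/31.
Then countbox.times(x='29'), — result: 3609369/31.
Now I run countbox.quotient(x='0'), and get ToolError: division by zero.

Answer: acc=124461/31


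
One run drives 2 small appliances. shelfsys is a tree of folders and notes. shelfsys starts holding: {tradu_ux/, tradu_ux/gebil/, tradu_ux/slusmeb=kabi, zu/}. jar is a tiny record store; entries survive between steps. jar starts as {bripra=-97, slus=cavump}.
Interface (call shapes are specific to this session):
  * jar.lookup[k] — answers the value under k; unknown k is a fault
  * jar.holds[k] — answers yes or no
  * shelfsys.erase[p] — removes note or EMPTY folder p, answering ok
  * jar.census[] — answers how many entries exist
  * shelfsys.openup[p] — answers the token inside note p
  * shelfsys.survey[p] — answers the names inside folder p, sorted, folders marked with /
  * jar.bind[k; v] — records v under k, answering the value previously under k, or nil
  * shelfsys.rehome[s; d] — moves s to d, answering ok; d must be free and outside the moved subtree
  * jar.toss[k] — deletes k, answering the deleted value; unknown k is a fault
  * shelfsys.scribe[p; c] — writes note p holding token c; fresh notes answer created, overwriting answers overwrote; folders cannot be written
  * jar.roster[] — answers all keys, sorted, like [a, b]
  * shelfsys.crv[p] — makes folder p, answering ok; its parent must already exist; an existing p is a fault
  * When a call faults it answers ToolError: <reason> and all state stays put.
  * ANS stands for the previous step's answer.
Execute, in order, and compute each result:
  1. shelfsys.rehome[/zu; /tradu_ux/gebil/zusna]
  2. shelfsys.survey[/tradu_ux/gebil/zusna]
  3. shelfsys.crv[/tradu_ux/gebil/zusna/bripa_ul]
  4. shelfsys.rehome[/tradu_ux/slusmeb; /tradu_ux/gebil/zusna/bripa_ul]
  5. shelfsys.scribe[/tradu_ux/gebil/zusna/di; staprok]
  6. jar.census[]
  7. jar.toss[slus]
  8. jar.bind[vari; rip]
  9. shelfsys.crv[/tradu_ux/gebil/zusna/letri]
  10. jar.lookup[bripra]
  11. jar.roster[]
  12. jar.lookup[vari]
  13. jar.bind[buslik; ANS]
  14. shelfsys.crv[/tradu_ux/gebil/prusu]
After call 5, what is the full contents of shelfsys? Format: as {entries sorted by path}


Answer: {tradu_ux/, tradu_ux/gebil/, tradu_ux/gebil/zusna/, tradu_ux/gebil/zusna/bripa_ul/, tradu_ux/gebil/zusna/di=staprok, tradu_ux/slusmeb=kabi}

Derivation:
-> rehome(s='/zu', d='/tradu_ux/gebil/zusna')
<- ok
-> survey(p='/tradu_ux/gebil/zusna')
<- []
-> crv(p='/tradu_ux/gebil/zusna/bripa_ul')
<- ok
-> rehome(s='/tradu_ux/slusmeb', d='/tradu_ux/gebil/zusna/bripa_ul')
<- ToolError: exists
-> scribe(p='/tradu_ux/gebil/zusna/di', c='staprok')
<- created
-> census()
<- 2
-> toss(k='slus')
<- cavump
-> bind(k='vari', v='rip')
<- nil
-> crv(p='/tradu_ux/gebil/zusna/letri')
<- ok
-> lookup(k='bripra')
<- -97
-> roster()
<- [bripra, vari]
-> lookup(k='vari')
<- rip
-> bind(k='buslik', v='ANS')
<- nil
-> crv(p='/tradu_ux/gebil/prusu')
<- ok


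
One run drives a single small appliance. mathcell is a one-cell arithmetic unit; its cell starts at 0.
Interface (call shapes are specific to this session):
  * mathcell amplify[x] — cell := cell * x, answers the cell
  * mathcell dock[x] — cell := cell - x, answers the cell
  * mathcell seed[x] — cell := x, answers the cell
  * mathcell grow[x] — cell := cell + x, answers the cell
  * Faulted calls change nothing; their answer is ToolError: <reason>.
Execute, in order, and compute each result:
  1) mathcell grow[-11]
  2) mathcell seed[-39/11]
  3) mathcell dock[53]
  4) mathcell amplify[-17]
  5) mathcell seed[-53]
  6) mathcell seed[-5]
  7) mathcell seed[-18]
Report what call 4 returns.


Answer: 10574/11

Derivation:
I run mathcell grow with x='-11', and get -11.
Using mathcell seed with x='-39/11', which returns -39/11.
I run mathcell dock with x='53', — result: -622/11.
I use mathcell amplify with x='-17', yielding 10574/11.
I call mathcell seed with x='-53', and get -53.
I call mathcell seed with x='-5', and see -5.
I run mathcell seed with x='-18', → -18.


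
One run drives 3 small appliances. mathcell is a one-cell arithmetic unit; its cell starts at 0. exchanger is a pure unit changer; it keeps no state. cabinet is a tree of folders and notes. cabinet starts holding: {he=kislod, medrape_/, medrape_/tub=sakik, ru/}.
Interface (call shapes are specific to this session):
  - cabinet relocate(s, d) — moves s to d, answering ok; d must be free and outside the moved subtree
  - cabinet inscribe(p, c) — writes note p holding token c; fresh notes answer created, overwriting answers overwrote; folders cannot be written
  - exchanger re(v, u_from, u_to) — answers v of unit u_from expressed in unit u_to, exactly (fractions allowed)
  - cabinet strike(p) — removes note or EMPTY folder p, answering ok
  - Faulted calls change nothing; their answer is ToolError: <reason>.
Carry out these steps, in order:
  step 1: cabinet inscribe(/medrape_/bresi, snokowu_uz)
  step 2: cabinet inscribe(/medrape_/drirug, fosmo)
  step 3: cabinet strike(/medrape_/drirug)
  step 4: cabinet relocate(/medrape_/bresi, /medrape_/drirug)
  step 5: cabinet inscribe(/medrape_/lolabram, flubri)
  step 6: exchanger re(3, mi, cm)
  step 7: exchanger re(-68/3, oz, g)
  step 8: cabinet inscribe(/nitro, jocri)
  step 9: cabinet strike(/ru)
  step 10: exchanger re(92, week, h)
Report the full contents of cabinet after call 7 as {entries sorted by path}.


Answer: {he=kislod, medrape_/, medrape_/drirug=snokowu_uz, medrape_/lolabram=flubri, medrape_/tub=sakik, ru/}

Derivation:
% cabinet inscribe(/medrape_/bresi, snokowu_uz) ~> created
% cabinet inscribe(/medrape_/drirug, fosmo) ~> created
% cabinet strike(/medrape_/drirug) ~> ok
% cabinet relocate(/medrape_/bresi, /medrape_/drirug) ~> ok
% cabinet inscribe(/medrape_/lolabram, flubri) ~> created
% exchanger re(3, mi, cm) ~> 2414016/5
% exchanger re(-68/3, oz, g) ~> -771107029/1200000
% cabinet inscribe(/nitro, jocri) ~> created
% cabinet strike(/ru) ~> ok
% exchanger re(92, week, h) ~> 15456


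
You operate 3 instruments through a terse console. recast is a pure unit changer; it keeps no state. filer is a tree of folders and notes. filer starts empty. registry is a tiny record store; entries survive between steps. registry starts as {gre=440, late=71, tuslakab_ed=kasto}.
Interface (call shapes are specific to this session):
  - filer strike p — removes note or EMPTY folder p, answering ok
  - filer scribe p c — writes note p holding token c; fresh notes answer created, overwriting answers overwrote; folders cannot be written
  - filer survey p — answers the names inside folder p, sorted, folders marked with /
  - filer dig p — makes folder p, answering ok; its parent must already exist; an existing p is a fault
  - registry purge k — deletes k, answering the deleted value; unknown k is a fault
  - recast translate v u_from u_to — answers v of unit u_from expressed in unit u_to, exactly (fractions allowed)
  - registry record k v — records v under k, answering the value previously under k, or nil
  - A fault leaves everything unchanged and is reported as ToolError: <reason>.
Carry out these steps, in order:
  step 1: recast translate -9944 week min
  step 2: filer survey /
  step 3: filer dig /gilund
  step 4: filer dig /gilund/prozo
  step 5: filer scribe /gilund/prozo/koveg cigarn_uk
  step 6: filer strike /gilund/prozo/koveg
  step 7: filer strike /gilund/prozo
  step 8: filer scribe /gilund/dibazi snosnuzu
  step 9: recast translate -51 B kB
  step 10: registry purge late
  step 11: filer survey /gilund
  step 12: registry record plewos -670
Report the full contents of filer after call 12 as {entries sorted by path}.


==> recast translate(-9944, week, min)
<== -100235520
==> filer survey(/)
<== []
==> filer dig(/gilund)
<== ok
==> filer dig(/gilund/prozo)
<== ok
==> filer scribe(/gilund/prozo/koveg, cigarn_uk)
<== created
==> filer strike(/gilund/prozo/koveg)
<== ok
==> filer strike(/gilund/prozo)
<== ok
==> filer scribe(/gilund/dibazi, snosnuzu)
<== created
==> recast translate(-51, B, kB)
<== -51/1000
==> registry purge(late)
<== 71
==> filer survey(/gilund)
<== [dibazi]
==> registry record(plewos, -670)
<== nil

Answer: {gilund/, gilund/dibazi=snosnuzu}


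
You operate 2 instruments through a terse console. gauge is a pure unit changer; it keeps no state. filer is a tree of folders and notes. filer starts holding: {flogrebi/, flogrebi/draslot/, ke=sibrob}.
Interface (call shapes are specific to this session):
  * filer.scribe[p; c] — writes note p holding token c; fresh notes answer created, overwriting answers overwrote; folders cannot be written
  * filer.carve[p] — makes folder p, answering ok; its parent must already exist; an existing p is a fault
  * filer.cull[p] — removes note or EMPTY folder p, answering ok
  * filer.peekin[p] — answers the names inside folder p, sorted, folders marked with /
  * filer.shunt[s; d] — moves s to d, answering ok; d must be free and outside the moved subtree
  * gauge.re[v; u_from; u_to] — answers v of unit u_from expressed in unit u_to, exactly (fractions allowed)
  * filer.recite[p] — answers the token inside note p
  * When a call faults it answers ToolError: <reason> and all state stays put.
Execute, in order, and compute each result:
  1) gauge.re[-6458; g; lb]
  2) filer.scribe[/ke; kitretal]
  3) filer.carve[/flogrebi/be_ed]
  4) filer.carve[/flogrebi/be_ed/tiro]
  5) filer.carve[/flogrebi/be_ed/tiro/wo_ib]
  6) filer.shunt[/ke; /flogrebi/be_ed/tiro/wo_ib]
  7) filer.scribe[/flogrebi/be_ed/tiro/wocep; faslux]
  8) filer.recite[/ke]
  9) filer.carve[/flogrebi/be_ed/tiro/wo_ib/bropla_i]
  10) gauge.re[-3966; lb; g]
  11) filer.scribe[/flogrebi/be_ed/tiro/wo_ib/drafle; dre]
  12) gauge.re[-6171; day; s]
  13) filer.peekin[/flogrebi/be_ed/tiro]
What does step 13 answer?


Answer: [wo_ib/, wocep]

Derivation:
;; gauge.re(v='-6458', u_from='g', u_to='lb') => -645800000/45359237
;; filer.scribe(p='/ke', c='kitretal') => overwrote
;; filer.carve(p='/flogrebi/be_ed') => ok
;; filer.carve(p='/flogrebi/be_ed/tiro') => ok
;; filer.carve(p='/flogrebi/be_ed/tiro/wo_ib') => ok
;; filer.shunt(s='/ke', d='/flogrebi/be_ed/tiro/wo_ib') => ToolError: exists
;; filer.scribe(p='/flogrebi/be_ed/tiro/wocep', c='faslux') => created
;; filer.recite(p='/ke') => kitretal
;; filer.carve(p='/flogrebi/be_ed/tiro/wo_ib/bropla_i') => ok
;; gauge.re(v='-3966', u_from='lb', u_to='g') => -89947366971/50000
;; filer.scribe(p='/flogrebi/be_ed/tiro/wo_ib/drafle', c='dre') => created
;; gauge.re(v='-6171', u_from='day', u_to='s') => -533174400
;; filer.peekin(p='/flogrebi/be_ed/tiro') => [wo_ib/, wocep]


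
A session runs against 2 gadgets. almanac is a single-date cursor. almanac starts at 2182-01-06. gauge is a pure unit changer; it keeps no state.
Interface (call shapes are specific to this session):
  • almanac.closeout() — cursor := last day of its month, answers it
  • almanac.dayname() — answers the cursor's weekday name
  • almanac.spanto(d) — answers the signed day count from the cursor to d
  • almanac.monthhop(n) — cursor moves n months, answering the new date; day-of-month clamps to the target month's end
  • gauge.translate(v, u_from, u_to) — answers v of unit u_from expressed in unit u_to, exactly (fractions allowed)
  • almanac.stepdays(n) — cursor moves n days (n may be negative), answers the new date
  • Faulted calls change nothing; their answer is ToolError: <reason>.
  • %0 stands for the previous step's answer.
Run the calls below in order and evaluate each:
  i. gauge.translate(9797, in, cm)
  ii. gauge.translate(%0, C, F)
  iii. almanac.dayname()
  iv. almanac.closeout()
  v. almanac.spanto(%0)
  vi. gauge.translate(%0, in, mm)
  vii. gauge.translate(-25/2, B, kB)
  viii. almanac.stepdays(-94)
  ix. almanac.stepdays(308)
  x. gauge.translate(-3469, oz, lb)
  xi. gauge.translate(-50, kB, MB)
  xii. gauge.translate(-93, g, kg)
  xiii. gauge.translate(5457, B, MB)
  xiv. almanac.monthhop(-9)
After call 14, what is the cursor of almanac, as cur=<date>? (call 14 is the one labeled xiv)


Answer: cur=2181-12-02

Derivation:
Step: translate[v→9797; u_from→in; u_to→cm]
Result: 1244219/50
Step: translate[v→%0; u_from→C; u_to→F]
Result: 11205971/250
Step: dayname[]
Result: Sunday
Step: closeout[]
Result: 2182-01-31
Step: spanto[d→%0]
Result: 0
Step: translate[v→%0; u_from→in; u_to→mm]
Result: 0
Step: translate[v→-25/2; u_from→B; u_to→kB]
Result: -1/80
Step: stepdays[n→-94]
Result: 2181-10-29
Step: stepdays[n→308]
Result: 2182-09-02
Step: translate[v→-3469; u_from→oz; u_to→lb]
Result: -3469/16
Step: translate[v→-50; u_from→kB; u_to→MB]
Result: -1/20
Step: translate[v→-93; u_from→g; u_to→kg]
Result: -93/1000
Step: translate[v→5457; u_from→B; u_to→MB]
Result: 5457/1000000
Step: monthhop[n→-9]
Result: 2181-12-02
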